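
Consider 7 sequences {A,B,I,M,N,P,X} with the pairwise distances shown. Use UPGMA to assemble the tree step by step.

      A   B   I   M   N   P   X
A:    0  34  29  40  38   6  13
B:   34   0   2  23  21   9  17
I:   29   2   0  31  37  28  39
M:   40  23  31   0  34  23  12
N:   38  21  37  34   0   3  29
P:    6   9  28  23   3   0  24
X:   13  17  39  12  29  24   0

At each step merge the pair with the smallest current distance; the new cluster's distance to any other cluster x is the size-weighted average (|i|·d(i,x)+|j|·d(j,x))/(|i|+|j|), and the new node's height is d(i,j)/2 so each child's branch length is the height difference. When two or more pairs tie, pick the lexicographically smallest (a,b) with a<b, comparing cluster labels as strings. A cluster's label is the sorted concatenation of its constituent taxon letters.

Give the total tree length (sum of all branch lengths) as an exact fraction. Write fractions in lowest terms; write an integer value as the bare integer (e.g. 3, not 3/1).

1799/30

iteration 1: select B,I (d=2); attach at lengths (1, 1); label the merged cluster BI
  updated: d(A,BI)=63/2, d(BI,M)=27, d(BI,N)=29, d(BI,P)=37/2, d(BI,X)=28
iteration 2: select N,P (d=3); attach at lengths (3/2, 3/2); label the merged cluster NP
  updated: d(A,NP)=22, d(BI,NP)=95/4, d(M,NP)=57/2, d(NP,X)=53/2
iteration 3: select M,X (d=12); attach at lengths (6, 6); label the merged cluster MX
  updated: d(A,MX)=53/2, d(BI,MX)=55/2, d(MX,NP)=55/2
iteration 4: select A,NP (d=22); attach at lengths (11, 19/2); label the merged cluster ANP
  updated: d(ANP,BI)=79/3, d(ANP,MX)=163/6
iteration 5: select ANP,BI (d=79/3); attach at lengths (13/6, 73/6); label the merged cluster ABINP
  updated: d(ABINP,MX)=273/10
iteration 6: select ABINP,MX (d=273/10); attach at lengths (29/60, 153/20); label the merged cluster ABIMNPX
final tree: (((A:11,(N:3/2,P:3/2):19/2):13/6,(B:1,I:1):73/6):29/60,(M:6,X:6):153/20)
total length: 1799/30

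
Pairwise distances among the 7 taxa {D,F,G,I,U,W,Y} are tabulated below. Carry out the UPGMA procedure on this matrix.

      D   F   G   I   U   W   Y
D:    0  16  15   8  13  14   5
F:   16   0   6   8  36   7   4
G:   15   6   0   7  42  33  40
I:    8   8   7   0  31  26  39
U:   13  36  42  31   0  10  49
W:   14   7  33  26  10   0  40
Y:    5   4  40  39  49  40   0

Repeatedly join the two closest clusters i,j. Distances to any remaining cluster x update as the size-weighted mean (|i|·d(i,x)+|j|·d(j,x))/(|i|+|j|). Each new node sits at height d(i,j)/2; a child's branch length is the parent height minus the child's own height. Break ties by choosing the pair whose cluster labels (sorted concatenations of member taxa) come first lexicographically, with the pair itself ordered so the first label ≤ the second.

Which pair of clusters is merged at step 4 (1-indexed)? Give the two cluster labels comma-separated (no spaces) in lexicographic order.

step 1: merge (F,Y) at d=4; branch lengths F→2, Y→2; new cluster FY
  updated: d(D,FY)=21/2, d(FY,G)=23, d(FY,I)=47/2, d(FY,U)=85/2, d(FY,W)=47/2
step 2: merge (G,I) at d=7; branch lengths G→7/2, I→7/2; new cluster GI
  updated: d(D,GI)=23/2, d(FY,GI)=93/4, d(GI,U)=73/2, d(GI,W)=59/2
step 3: merge (U,W) at d=10; branch lengths U→5, W→5; new cluster UW
  updated: d(D,UW)=27/2, d(FY,UW)=33, d(GI,UW)=33
step 4: merge (D,FY) at d=21/2; branch lengths D→21/4, FY→13/4; new cluster DFY
  updated: d(DFY,GI)=58/3, d(DFY,UW)=53/2
step 5: merge (DFY,GI) at d=58/3; branch lengths DFY→53/12, GI→37/6; new cluster DFGIY
  updated: d(DFGIY,UW)=291/10
step 6: merge (DFGIY,UW) at d=291/10; branch lengths DFGIY→293/60, UW→191/20; new cluster DFGIUWY
final tree: (((D:21/4,(F:2,Y:2):13/4):53/12,(G:7/2,I:7/2):37/6):293/60,(U:5,W:5):191/20)
total length: 3271/60

D,FY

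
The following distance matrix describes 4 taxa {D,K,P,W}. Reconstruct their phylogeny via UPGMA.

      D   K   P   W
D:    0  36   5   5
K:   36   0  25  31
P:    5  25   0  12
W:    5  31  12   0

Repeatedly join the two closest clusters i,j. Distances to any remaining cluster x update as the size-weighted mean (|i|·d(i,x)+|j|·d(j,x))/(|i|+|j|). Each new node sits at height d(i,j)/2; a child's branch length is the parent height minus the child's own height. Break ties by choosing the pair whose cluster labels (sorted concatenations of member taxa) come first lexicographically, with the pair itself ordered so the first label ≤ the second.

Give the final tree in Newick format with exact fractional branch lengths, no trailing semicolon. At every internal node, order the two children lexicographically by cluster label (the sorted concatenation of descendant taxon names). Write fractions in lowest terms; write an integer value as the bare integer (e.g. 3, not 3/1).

1. join D+P (d=5) ⇒ DP; edges |D|=5/2, |P|=5/2
  updated: d(DP,K)=61/2, d(DP,W)=17/2
2. join DP+W (d=17/2) ⇒ DPW; edges |DP|=7/4, |W|=17/4
  updated: d(DPW,K)=92/3
3. join DPW+K (d=92/3) ⇒ DKPW; edges |DPW|=133/12, |K|=46/3
final tree: (((D:5/2,P:5/2):7/4,W:17/4):133/12,K:46/3)
total length: 449/12

(((D:5/2,P:5/2):7/4,W:17/4):133/12,K:46/3)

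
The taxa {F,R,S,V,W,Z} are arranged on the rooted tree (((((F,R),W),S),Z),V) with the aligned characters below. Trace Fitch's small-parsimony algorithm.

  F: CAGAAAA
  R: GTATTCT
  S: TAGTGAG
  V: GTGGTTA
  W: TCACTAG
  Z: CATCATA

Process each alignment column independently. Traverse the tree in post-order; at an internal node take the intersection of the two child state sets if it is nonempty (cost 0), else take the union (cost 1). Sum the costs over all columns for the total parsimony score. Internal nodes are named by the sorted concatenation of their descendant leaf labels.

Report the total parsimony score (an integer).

FR@0: {C} ∪ {G} = {C,G} (union, +1)
FRW@0: {C,G} ∪ {T} = {C,G,T} (union, +1)
FRSW@0: {C,G,T} ∩ {T} = {T} (intersection, +0)
FRSWZ@0: {T} ∪ {C} = {C,T} (union, +1)
FRSVWZ@0: {C,T} ∪ {G} = {C,G,T} (union, +1)
FR@1: {A} ∪ {T} = {A,T} (union, +1)
FRW@1: {A,T} ∪ {C} = {A,C,T} (union, +1)
FRSW@1: {A,C,T} ∩ {A} = {A} (intersection, +0)
FRSWZ@1: {A} ∩ {A} = {A} (intersection, +0)
FRSVWZ@1: {A} ∪ {T} = {A,T} (union, +1)
FR@2: {G} ∪ {A} = {A,G} (union, +1)
FRW@2: {A,G} ∩ {A} = {A} (intersection, +0)
FRSW@2: {A} ∪ {G} = {A,G} (union, +1)
FRSWZ@2: {A,G} ∪ {T} = {A,G,T} (union, +1)
FRSVWZ@2: {A,G,T} ∩ {G} = {G} (intersection, +0)
FR@3: {A} ∪ {T} = {A,T} (union, +1)
FRW@3: {A,T} ∪ {C} = {A,C,T} (union, +1)
FRSW@3: {A,C,T} ∩ {T} = {T} (intersection, +0)
FRSWZ@3: {T} ∪ {C} = {C,T} (union, +1)
FRSVWZ@3: {C,T} ∪ {G} = {C,G,T} (union, +1)
FR@4: {A} ∪ {T} = {A,T} (union, +1)
FRW@4: {A,T} ∩ {T} = {T} (intersection, +0)
FRSW@4: {T} ∪ {G} = {G,T} (union, +1)
FRSWZ@4: {G,T} ∪ {A} = {A,G,T} (union, +1)
FRSVWZ@4: {A,G,T} ∩ {T} = {T} (intersection, +0)
FR@5: {A} ∪ {C} = {A,C} (union, +1)
FRW@5: {A,C} ∩ {A} = {A} (intersection, +0)
FRSW@5: {A} ∩ {A} = {A} (intersection, +0)
FRSWZ@5: {A} ∪ {T} = {A,T} (union, +1)
FRSVWZ@5: {A,T} ∩ {T} = {T} (intersection, +0)
FR@6: {A} ∪ {T} = {A,T} (union, +1)
FRW@6: {A,T} ∪ {G} = {A,G,T} (union, +1)
FRSW@6: {A,G,T} ∩ {G} = {G} (intersection, +0)
FRSWZ@6: {G} ∪ {A} = {A,G} (union, +1)
FRSVWZ@6: {A,G} ∩ {A} = {A} (intersection, +0)
per-site changes: [4, 3, 3, 4, 3, 2, 3]; total = 22

22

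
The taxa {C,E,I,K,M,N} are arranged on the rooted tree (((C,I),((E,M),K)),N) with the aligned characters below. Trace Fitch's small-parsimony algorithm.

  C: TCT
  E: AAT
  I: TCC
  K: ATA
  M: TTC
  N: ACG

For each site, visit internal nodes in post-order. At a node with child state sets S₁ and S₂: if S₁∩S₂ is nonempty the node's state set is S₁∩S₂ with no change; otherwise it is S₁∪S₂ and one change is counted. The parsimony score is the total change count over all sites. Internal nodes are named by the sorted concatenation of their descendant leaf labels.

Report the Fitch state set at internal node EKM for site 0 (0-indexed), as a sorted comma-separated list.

A

[col 0] CI: children C:{T}, I:{T} ∩→ {T}; cost 0
[col 0] EM: children E:{A}, M:{T} ∪→ {A,T}; cost 1
[col 0] EKM: children EM:{A,T}, K:{A} ∩→ {A}; cost 0
[col 0] CEIKM: children CI:{T}, EKM:{A} ∪→ {A,T}; cost 1
[col 0] CEIKMN: children CEIKM:{A,T}, N:{A} ∩→ {A}; cost 0
[col 1] CI: children C:{C}, I:{C} ∩→ {C}; cost 0
[col 1] EM: children E:{A}, M:{T} ∪→ {A,T}; cost 1
[col 1] EKM: children EM:{A,T}, K:{T} ∩→ {T}; cost 0
[col 1] CEIKM: children CI:{C}, EKM:{T} ∪→ {C,T}; cost 1
[col 1] CEIKMN: children CEIKM:{C,T}, N:{C} ∩→ {C}; cost 0
[col 2] CI: children C:{T}, I:{C} ∪→ {C,T}; cost 1
[col 2] EM: children E:{T}, M:{C} ∪→ {C,T}; cost 1
[col 2] EKM: children EM:{C,T}, K:{A} ∪→ {A,C,T}; cost 1
[col 2] CEIKM: children CI:{C,T}, EKM:{A,C,T} ∩→ {C,T}; cost 0
[col 2] CEIKMN: children CEIKM:{C,T}, N:{G} ∪→ {C,G,T}; cost 1
per-site changes: [2, 2, 4]; total = 8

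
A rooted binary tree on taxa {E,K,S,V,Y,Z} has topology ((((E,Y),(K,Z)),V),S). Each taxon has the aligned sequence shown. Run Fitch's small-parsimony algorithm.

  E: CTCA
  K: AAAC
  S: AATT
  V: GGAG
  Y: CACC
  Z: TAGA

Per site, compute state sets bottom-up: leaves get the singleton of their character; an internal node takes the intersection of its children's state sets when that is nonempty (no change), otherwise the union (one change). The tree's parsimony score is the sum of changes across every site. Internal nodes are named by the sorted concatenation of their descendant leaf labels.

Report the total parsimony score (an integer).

12

EY@0: {C} ∩ {C} = {C} (intersection, +0)
KZ@0: {A} ∪ {T} = {A,T} (union, +1)
EKYZ@0: {C} ∪ {A,T} = {A,C,T} (union, +1)
EKVYZ@0: {A,C,T} ∪ {G} = {A,C,G,T} (union, +1)
EKSVYZ@0: {A,C,G,T} ∩ {A} = {A} (intersection, +0)
EY@1: {T} ∪ {A} = {A,T} (union, +1)
KZ@1: {A} ∩ {A} = {A} (intersection, +0)
EKYZ@1: {A,T} ∩ {A} = {A} (intersection, +0)
EKVYZ@1: {A} ∪ {G} = {A,G} (union, +1)
EKSVYZ@1: {A,G} ∩ {A} = {A} (intersection, +0)
EY@2: {C} ∩ {C} = {C} (intersection, +0)
KZ@2: {A} ∪ {G} = {A,G} (union, +1)
EKYZ@2: {C} ∪ {A,G} = {A,C,G} (union, +1)
EKVYZ@2: {A,C,G} ∩ {A} = {A} (intersection, +0)
EKSVYZ@2: {A} ∪ {T} = {A,T} (union, +1)
EY@3: {A} ∪ {C} = {A,C} (union, +1)
KZ@3: {C} ∪ {A} = {A,C} (union, +1)
EKYZ@3: {A,C} ∩ {A,C} = {A,C} (intersection, +0)
EKVYZ@3: {A,C} ∪ {G} = {A,C,G} (union, +1)
EKSVYZ@3: {A,C,G} ∪ {T} = {A,C,G,T} (union, +1)
per-site changes: [3, 2, 3, 4]; total = 12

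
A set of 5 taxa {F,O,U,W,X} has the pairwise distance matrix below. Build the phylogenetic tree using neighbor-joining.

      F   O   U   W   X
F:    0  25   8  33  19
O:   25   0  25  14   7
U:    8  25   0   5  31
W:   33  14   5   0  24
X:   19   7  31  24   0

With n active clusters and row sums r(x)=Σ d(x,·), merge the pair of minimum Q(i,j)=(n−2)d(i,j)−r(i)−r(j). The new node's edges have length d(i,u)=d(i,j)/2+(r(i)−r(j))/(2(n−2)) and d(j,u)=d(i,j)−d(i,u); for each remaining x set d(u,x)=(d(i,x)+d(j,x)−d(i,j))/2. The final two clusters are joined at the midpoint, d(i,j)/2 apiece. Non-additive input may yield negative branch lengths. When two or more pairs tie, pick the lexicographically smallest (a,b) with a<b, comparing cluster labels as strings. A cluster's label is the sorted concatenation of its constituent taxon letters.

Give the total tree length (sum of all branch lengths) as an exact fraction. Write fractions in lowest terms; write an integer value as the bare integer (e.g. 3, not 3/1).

39

iteration 1: select O,X (d=7, Q=-131); attach at lengths (11/6, 31/6); label the merged cluster OX
  updated: d(F,OX)=37/2, d(OX,U)=49/2, d(OX,W)=31/2
iteration 2: select F,OX (d=37/2, Q=-81); attach at lengths (19/2, 9); label the merged cluster FOX
  updated: d(FOX,U)=7, d(FOX,W)=15
iteration 3: select FOX,U (d=7, Q=-27); attach at lengths (17/2, -3/2); label the merged cluster FOUX
  updated: d(FOUX,W)=13/2
iteration 4: select FOUX,W (d=13/2); attach at lengths (13/4, 13/4); label the merged cluster FOUWX
final tree: (((F:19/2,(O:11/6,X:31/6):9):17/2,U:-3/2):13/4,W:13/4)
total length: 39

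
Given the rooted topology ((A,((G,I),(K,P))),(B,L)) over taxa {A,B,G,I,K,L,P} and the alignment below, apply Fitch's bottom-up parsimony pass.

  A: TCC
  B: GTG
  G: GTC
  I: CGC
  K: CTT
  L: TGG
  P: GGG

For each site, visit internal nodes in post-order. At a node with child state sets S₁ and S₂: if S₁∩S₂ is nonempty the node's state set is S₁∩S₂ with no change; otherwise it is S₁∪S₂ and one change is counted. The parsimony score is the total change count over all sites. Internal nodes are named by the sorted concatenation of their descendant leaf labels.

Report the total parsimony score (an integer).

11

site 0, node GI: G={G} ∪ I={C} → {C,G} (+1)
site 0, node KP: K={C} ∪ P={G} → {C,G} (+1)
site 0, node GIKP: GI={C,G} ∩ KP={C,G} → {C,G} (+0)
site 0, node AGIKP: A={T} ∪ GIKP={C,G} → {C,G,T} (+1)
site 0, node BL: B={G} ∪ L={T} → {G,T} (+1)
site 0, node ABGIKLP: AGIKP={C,G,T} ∩ BL={G,T} → {G,T} (+0)
site 1, node GI: G={T} ∪ I={G} → {G,T} (+1)
site 1, node KP: K={T} ∪ P={G} → {G,T} (+1)
site 1, node GIKP: GI={G,T} ∩ KP={G,T} → {G,T} (+0)
site 1, node AGIKP: A={C} ∪ GIKP={G,T} → {C,G,T} (+1)
site 1, node BL: B={T} ∪ L={G} → {G,T} (+1)
site 1, node ABGIKLP: AGIKP={C,G,T} ∩ BL={G,T} → {G,T} (+0)
site 2, node GI: G={C} ∩ I={C} → {C} (+0)
site 2, node KP: K={T} ∪ P={G} → {G,T} (+1)
site 2, node GIKP: GI={C} ∪ KP={G,T} → {C,G,T} (+1)
site 2, node AGIKP: A={C} ∩ GIKP={C,G,T} → {C} (+0)
site 2, node BL: B={G} ∩ L={G} → {G} (+0)
site 2, node ABGIKLP: AGIKP={C} ∪ BL={G} → {C,G} (+1)
per-site changes: [4, 4, 3]; total = 11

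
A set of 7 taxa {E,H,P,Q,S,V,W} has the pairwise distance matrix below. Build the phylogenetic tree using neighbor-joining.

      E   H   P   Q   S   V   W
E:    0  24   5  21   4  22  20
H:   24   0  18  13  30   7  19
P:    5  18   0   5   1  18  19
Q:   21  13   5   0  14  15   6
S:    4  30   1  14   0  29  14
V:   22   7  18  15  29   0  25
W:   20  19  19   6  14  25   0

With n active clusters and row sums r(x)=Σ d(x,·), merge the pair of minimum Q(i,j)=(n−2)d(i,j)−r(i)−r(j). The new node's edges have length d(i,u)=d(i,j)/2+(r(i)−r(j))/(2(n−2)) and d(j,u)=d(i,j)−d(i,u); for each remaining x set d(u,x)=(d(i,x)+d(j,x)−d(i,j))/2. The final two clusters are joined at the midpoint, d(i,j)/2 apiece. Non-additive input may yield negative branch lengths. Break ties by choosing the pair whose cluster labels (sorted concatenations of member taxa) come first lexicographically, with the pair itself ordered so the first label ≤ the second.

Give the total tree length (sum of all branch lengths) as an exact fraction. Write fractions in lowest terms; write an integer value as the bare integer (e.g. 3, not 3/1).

iteration 1: select H,V (d=7, Q=-192); attach at lengths (3, 4); label the merged cluster HV
  updated: d(E,HV)=39/2, d(HV,P)=29/2, d(HV,Q)=21/2, d(HV,S)=26, d(HV,W)=37/2
iteration 2: select E,S (d=4, Q=-225/2); attach at lengths (53/16, 11/16); label the merged cluster ES
  updated: d(ES,HV)=83/4, d(ES,P)=1, d(ES,Q)=31/2, d(ES,W)=15
iteration 3: select ES,P (d=1, Q=-355/4); attach at lengths (21/8, -13/8); label the merged cluster EPS
  updated: d(EPS,HV)=137/8, d(EPS,Q)=39/4, d(EPS,W)=33/2
iteration 4: select EPS,HV (d=137/8, Q=-221/4); attach at lengths (63/8, 37/4); label the merged cluster EHPSV
  updated: d(EHPSV,Q)=25/16, d(EHPSV,W)=143/16
iteration 5: select EHPSV,Q (d=25/16, Q=-33/2); attach at lengths (9/4, -11/16); label the merged cluster EHPQSV
  updated: d(EHPQSV,W)=107/16
iteration 6: select EHPQSV,W (d=107/16); attach at lengths (107/32, 107/32); label the merged cluster EHPQSVW
final tree: (((((E:53/16,S:11/16):21/8,P:-13/8):63/8,(H:3,V:4):37/4):9/4,Q:-11/16):107/32,W:107/32)
total length: 299/8

299/8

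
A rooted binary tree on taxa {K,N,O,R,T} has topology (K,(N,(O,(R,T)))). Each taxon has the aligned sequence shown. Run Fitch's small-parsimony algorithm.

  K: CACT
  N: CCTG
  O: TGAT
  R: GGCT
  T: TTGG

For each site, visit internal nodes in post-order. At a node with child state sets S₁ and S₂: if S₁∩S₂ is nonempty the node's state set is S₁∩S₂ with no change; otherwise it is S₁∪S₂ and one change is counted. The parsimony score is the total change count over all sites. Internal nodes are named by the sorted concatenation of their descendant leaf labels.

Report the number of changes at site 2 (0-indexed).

3

RT@0: {G} ∪ {T} = {G,T} (union, +1)
ORT@0: {T} ∩ {G,T} = {T} (intersection, +0)
NORT@0: {C} ∪ {T} = {C,T} (union, +1)
KNORT@0: {C} ∩ {C,T} = {C} (intersection, +0)
RT@1: {G} ∪ {T} = {G,T} (union, +1)
ORT@1: {G} ∩ {G,T} = {G} (intersection, +0)
NORT@1: {C} ∪ {G} = {C,G} (union, +1)
KNORT@1: {A} ∪ {C,G} = {A,C,G} (union, +1)
RT@2: {C} ∪ {G} = {C,G} (union, +1)
ORT@2: {A} ∪ {C,G} = {A,C,G} (union, +1)
NORT@2: {T} ∪ {A,C,G} = {A,C,G,T} (union, +1)
KNORT@2: {C} ∩ {A,C,G,T} = {C} (intersection, +0)
RT@3: {T} ∪ {G} = {G,T} (union, +1)
ORT@3: {T} ∩ {G,T} = {T} (intersection, +0)
NORT@3: {G} ∪ {T} = {G,T} (union, +1)
KNORT@3: {T} ∩ {G,T} = {T} (intersection, +0)
per-site changes: [2, 3, 3, 2]; total = 10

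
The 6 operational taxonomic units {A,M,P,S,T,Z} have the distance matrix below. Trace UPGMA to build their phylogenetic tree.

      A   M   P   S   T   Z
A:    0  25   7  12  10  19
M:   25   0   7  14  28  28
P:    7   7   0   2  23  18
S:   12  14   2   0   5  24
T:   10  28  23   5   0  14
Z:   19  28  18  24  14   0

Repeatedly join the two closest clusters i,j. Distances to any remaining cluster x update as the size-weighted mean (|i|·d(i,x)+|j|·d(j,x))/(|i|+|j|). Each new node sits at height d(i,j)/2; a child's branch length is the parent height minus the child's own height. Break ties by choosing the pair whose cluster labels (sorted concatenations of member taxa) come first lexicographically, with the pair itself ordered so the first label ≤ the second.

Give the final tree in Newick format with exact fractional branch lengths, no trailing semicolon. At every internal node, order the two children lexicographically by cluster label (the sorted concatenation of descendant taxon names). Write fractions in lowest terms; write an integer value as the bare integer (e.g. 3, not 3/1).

1. join P+S (d=2) ⇒ PS; edges |P|=1, |S|=1
  updated: d(A,PS)=19/2, d(M,PS)=21/2, d(PS,T)=14, d(PS,Z)=21
2. join A+PS (d=19/2) ⇒ APS; edges |A|=19/4, |PS|=15/4
  updated: d(APS,M)=46/3, d(APS,T)=38/3, d(APS,Z)=61/3
3. join APS+T (d=38/3) ⇒ APST; edges |APS|=19/12, |T|=19/3
  updated: d(APST,M)=37/2, d(APST,Z)=75/4
4. join APST+M (d=37/2) ⇒ AMPST; edges |APST|=35/12, |M|=37/4
  updated: d(AMPST,Z)=103/5
5. join AMPST+Z (d=103/5) ⇒ AMPSTZ; edges |AMPST|=21/20, |Z|=103/10
final tree: ((((A:19/4,(P:1,S:1):15/4):19/12,T:19/3):35/12,M:37/4):21/20,Z:103/10)
total length: 629/15

((((A:19/4,(P:1,S:1):15/4):19/12,T:19/3):35/12,M:37/4):21/20,Z:103/10)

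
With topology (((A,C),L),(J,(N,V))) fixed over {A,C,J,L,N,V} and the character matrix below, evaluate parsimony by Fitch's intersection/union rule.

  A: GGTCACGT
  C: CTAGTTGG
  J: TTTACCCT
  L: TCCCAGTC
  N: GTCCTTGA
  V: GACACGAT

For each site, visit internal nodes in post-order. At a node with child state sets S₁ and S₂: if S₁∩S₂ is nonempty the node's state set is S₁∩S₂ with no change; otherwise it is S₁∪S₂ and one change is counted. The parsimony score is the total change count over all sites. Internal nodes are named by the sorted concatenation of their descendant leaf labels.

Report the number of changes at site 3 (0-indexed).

[col 0] AC: children A:{G}, C:{C} ∪→ {C,G}; cost 1
[col 0] ACL: children AC:{C,G}, L:{T} ∪→ {C,G,T}; cost 1
[col 0] NV: children N:{G}, V:{G} ∩→ {G}; cost 0
[col 0] JNV: children J:{T}, NV:{G} ∪→ {G,T}; cost 1
[col 0] ACJLNV: children ACL:{C,G,T}, JNV:{G,T} ∩→ {G,T}; cost 0
[col 1] AC: children A:{G}, C:{T} ∪→ {G,T}; cost 1
[col 1] ACL: children AC:{G,T}, L:{C} ∪→ {C,G,T}; cost 1
[col 1] NV: children N:{T}, V:{A} ∪→ {A,T}; cost 1
[col 1] JNV: children J:{T}, NV:{A,T} ∩→ {T}; cost 0
[col 1] ACJLNV: children ACL:{C,G,T}, JNV:{T} ∩→ {T}; cost 0
[col 2] AC: children A:{T}, C:{A} ∪→ {A,T}; cost 1
[col 2] ACL: children AC:{A,T}, L:{C} ∪→ {A,C,T}; cost 1
[col 2] NV: children N:{C}, V:{C} ∩→ {C}; cost 0
[col 2] JNV: children J:{T}, NV:{C} ∪→ {C,T}; cost 1
[col 2] ACJLNV: children ACL:{A,C,T}, JNV:{C,T} ∩→ {C,T}; cost 0
[col 3] AC: children A:{C}, C:{G} ∪→ {C,G}; cost 1
[col 3] ACL: children AC:{C,G}, L:{C} ∩→ {C}; cost 0
[col 3] NV: children N:{C}, V:{A} ∪→ {A,C}; cost 1
[col 3] JNV: children J:{A}, NV:{A,C} ∩→ {A}; cost 0
[col 3] ACJLNV: children ACL:{C}, JNV:{A} ∪→ {A,C}; cost 1
[col 4] AC: children A:{A}, C:{T} ∪→ {A,T}; cost 1
[col 4] ACL: children AC:{A,T}, L:{A} ∩→ {A}; cost 0
[col 4] NV: children N:{T}, V:{C} ∪→ {C,T}; cost 1
[col 4] JNV: children J:{C}, NV:{C,T} ∩→ {C}; cost 0
[col 4] ACJLNV: children ACL:{A}, JNV:{C} ∪→ {A,C}; cost 1
[col 5] AC: children A:{C}, C:{T} ∪→ {C,T}; cost 1
[col 5] ACL: children AC:{C,T}, L:{G} ∪→ {C,G,T}; cost 1
[col 5] NV: children N:{T}, V:{G} ∪→ {G,T}; cost 1
[col 5] JNV: children J:{C}, NV:{G,T} ∪→ {C,G,T}; cost 1
[col 5] ACJLNV: children ACL:{C,G,T}, JNV:{C,G,T} ∩→ {C,G,T}; cost 0
[col 6] AC: children A:{G}, C:{G} ∩→ {G}; cost 0
[col 6] ACL: children AC:{G}, L:{T} ∪→ {G,T}; cost 1
[col 6] NV: children N:{G}, V:{A} ∪→ {A,G}; cost 1
[col 6] JNV: children J:{C}, NV:{A,G} ∪→ {A,C,G}; cost 1
[col 6] ACJLNV: children ACL:{G,T}, JNV:{A,C,G} ∩→ {G}; cost 0
[col 7] AC: children A:{T}, C:{G} ∪→ {G,T}; cost 1
[col 7] ACL: children AC:{G,T}, L:{C} ∪→ {C,G,T}; cost 1
[col 7] NV: children N:{A}, V:{T} ∪→ {A,T}; cost 1
[col 7] JNV: children J:{T}, NV:{A,T} ∩→ {T}; cost 0
[col 7] ACJLNV: children ACL:{C,G,T}, JNV:{T} ∩→ {T}; cost 0
per-site changes: [3, 3, 3, 3, 3, 4, 3, 3]; total = 25

3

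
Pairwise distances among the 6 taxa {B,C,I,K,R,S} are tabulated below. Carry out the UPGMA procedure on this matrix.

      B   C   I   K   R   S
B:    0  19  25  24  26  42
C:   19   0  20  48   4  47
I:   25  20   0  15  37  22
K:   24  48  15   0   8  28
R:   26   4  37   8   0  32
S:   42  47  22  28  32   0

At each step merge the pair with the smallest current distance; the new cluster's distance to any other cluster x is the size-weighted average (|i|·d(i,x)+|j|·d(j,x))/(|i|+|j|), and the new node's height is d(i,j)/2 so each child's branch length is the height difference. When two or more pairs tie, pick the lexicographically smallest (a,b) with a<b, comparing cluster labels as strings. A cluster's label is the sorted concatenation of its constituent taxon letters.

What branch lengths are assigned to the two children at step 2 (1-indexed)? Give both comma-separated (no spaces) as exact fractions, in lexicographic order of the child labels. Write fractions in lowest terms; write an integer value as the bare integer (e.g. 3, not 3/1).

step 1: merge (C,R) at d=4; branch lengths C→2, R→2; new cluster CR
  updated: d(B,CR)=45/2, d(CR,I)=57/2, d(CR,K)=28, d(CR,S)=79/2
step 2: merge (I,K) at d=15; branch lengths I→15/2, K→15/2; new cluster IK
  updated: d(B,IK)=49/2, d(CR,IK)=113/4, d(IK,S)=25
step 3: merge (B,CR) at d=45/2; branch lengths B→45/4, CR→37/4; new cluster BCR
  updated: d(BCR,IK)=27, d(BCR,S)=121/3
step 4: merge (IK,S) at d=25; branch lengths IK→5, S→25/2; new cluster IKS
  updated: d(BCR,IKS)=283/9
step 5: merge (BCR,IKS) at d=283/9; branch lengths BCR→161/36, IKS→29/9; new cluster BCIKRS
final tree: ((B:45/4,(C:2,R:2):37/4):161/36,((I:15/2,K:15/2):5,S:25/2):29/9)
total length: 2329/36

15/2,15/2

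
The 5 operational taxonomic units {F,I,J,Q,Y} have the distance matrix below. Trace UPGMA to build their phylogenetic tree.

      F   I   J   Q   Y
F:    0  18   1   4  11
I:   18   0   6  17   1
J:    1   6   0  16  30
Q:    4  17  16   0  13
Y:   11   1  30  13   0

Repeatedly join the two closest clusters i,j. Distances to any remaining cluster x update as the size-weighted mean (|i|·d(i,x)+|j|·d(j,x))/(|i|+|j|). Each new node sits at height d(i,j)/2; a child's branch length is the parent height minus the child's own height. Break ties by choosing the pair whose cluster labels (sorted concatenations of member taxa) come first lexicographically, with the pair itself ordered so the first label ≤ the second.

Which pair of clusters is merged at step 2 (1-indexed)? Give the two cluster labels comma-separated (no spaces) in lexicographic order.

1. join F+J (d=1) ⇒ FJ; edges |F|=1/2, |J|=1/2
  updated: d(FJ,I)=12, d(FJ,Q)=10, d(FJ,Y)=41/2
2. join I+Y (d=1) ⇒ IY; edges |I|=1/2, |Y|=1/2
  updated: d(FJ,IY)=65/4, d(IY,Q)=15
3. join FJ+Q (d=10) ⇒ FJQ; edges |FJ|=9/2, |Q|=5
  updated: d(FJQ,IY)=95/6
4. join FJQ+IY (d=95/6) ⇒ FIJQY; edges |FJQ|=35/12, |IY|=89/12
final tree: (((F:1/2,J:1/2):9/2,Q:5):35/12,(I:1/2,Y:1/2):89/12)
total length: 131/6

I,Y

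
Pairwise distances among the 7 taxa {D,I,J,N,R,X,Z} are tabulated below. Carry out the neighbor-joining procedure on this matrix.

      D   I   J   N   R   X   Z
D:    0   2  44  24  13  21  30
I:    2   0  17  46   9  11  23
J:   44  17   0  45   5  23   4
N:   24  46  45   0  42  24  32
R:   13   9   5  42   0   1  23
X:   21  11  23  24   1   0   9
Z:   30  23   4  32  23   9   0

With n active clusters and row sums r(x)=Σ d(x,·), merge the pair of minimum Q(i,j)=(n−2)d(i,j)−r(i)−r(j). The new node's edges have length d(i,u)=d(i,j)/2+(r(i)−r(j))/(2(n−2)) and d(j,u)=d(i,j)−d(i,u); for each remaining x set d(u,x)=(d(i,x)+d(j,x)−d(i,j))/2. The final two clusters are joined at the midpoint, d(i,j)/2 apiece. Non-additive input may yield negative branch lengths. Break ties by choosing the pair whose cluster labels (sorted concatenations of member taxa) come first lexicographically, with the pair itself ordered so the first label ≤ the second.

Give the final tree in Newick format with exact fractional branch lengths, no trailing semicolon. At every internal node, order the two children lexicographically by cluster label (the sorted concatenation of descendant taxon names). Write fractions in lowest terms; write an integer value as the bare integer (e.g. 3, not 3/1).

1. join J+Z (d=4, Q=-239) ⇒ JZ; edges |J|=37/10, |Z|=3/10
  updated: d(D,JZ)=35, d(I,JZ)=18, d(JZ,N)=73/2, d(JZ,R)=12, d(JZ,X)=14
2. join D+I (d=2, Q=-173) ⇒ DI; edges |D|=17/8, |I|=-1/8
  updated: d(DI,JZ)=51/2, d(DI,N)=34, d(DI,R)=10, d(DI,X)=15
3. join DI+R (d=10, Q=-239/2) ⇒ DIR; edges |DI|=33/4, |R|=7/4
  updated: d(DIR,JZ)=55/4, d(DIR,N)=33, d(DIR,X)=3
4. join DIR+JZ (d=55/4, Q=-173/2) ⇒ DIJRZ; edges |DIR|=13/4, |JZ|=21/2
  updated: d(DIJRZ,N)=223/8, d(DIJRZ,X)=13/8
5. join DIJRZ+N (d=223/8, Q=-107/2) ⇒ DIJNRZ; edges |DIJRZ|=11/4, |N|=201/8
  updated: d(DIJNRZ,X)=-9/8
6. join DIJNRZ+X (d=-9/8) ⇒ DIJNRXZ; edges |DIJNRZ|=-9/16, |X|=-9/16
final tree: (((((D:17/8,I:-1/8):33/4,R:7/4):13/4,(J:37/10,Z:3/10):21/2):11/4,N:201/8):-9/16,X:-9/16)
total length: 113/2

(((((D:17/8,I:-1/8):33/4,R:7/4):13/4,(J:37/10,Z:3/10):21/2):11/4,N:201/8):-9/16,X:-9/16)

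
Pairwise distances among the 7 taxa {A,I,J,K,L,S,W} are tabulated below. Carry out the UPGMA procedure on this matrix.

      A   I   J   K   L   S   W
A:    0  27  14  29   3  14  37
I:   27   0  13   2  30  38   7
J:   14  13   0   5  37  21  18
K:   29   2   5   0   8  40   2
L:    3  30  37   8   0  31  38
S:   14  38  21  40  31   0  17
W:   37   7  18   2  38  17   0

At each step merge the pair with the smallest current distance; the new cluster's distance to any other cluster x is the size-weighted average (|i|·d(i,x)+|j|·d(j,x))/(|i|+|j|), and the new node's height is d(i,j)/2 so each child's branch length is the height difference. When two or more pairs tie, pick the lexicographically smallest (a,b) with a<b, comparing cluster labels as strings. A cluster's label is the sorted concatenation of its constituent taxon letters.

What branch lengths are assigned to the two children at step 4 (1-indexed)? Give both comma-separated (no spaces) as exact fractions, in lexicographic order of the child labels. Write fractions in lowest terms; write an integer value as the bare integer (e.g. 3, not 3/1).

15/4,6

step 1: merge (I,K) at d=2; branch lengths I→1, K→1; new cluster IK
  updated: d(A,IK)=28, d(IK,J)=9, d(IK,L)=19, d(IK,S)=39, d(IK,W)=9/2
step 2: merge (A,L) at d=3; branch lengths A→3/2, L→3/2; new cluster AL
  updated: d(AL,IK)=47/2, d(AL,J)=51/2, d(AL,S)=45/2, d(AL,W)=75/2
step 3: merge (IK,W) at d=9/2; branch lengths IK→5/4, W→9/4; new cluster IKW
  updated: d(AL,IKW)=169/6, d(IKW,J)=12, d(IKW,S)=95/3
step 4: merge (IKW,J) at d=12; branch lengths IKW→15/4, J→6; new cluster IJKW
  updated: d(AL,IJKW)=55/2, d(IJKW,S)=29
step 5: merge (AL,S) at d=45/2; branch lengths AL→39/4, S→45/4; new cluster ALS
  updated: d(ALS,IJKW)=28
step 6: merge (ALS,IJKW) at d=28; branch lengths ALS→11/4, IJKW→8; new cluster AIJKLSW
final tree: (((A:3/2,L:3/2):39/4,S:45/4):11/4,(((I:1,K:1):5/4,W:9/4):15/4,J:6):8)
total length: 50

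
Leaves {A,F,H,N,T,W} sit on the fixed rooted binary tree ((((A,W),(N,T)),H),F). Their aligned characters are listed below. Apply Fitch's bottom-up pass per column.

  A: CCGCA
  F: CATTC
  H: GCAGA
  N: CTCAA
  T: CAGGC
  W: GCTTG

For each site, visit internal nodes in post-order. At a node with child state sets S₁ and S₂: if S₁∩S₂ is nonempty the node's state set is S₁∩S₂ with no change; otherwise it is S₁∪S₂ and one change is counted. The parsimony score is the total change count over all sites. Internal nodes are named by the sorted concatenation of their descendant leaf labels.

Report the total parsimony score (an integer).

16

[col 0] AW: children A:{C}, W:{G} ∪→ {C,G}; cost 1
[col 0] NT: children N:{C}, T:{C} ∩→ {C}; cost 0
[col 0] ANTW: children AW:{C,G}, NT:{C} ∩→ {C}; cost 0
[col 0] AHNTW: children ANTW:{C}, H:{G} ∪→ {C,G}; cost 1
[col 0] AFHNTW: children AHNTW:{C,G}, F:{C} ∩→ {C}; cost 0
[col 1] AW: children A:{C}, W:{C} ∩→ {C}; cost 0
[col 1] NT: children N:{T}, T:{A} ∪→ {A,T}; cost 1
[col 1] ANTW: children AW:{C}, NT:{A,T} ∪→ {A,C,T}; cost 1
[col 1] AHNTW: children ANTW:{A,C,T}, H:{C} ∩→ {C}; cost 0
[col 1] AFHNTW: children AHNTW:{C}, F:{A} ∪→ {A,C}; cost 1
[col 2] AW: children A:{G}, W:{T} ∪→ {G,T}; cost 1
[col 2] NT: children N:{C}, T:{G} ∪→ {C,G}; cost 1
[col 2] ANTW: children AW:{G,T}, NT:{C,G} ∩→ {G}; cost 0
[col 2] AHNTW: children ANTW:{G}, H:{A} ∪→ {A,G}; cost 1
[col 2] AFHNTW: children AHNTW:{A,G}, F:{T} ∪→ {A,G,T}; cost 1
[col 3] AW: children A:{C}, W:{T} ∪→ {C,T}; cost 1
[col 3] NT: children N:{A}, T:{G} ∪→ {A,G}; cost 1
[col 3] ANTW: children AW:{C,T}, NT:{A,G} ∪→ {A,C,G,T}; cost 1
[col 3] AHNTW: children ANTW:{A,C,G,T}, H:{G} ∩→ {G}; cost 0
[col 3] AFHNTW: children AHNTW:{G}, F:{T} ∪→ {G,T}; cost 1
[col 4] AW: children A:{A}, W:{G} ∪→ {A,G}; cost 1
[col 4] NT: children N:{A}, T:{C} ∪→ {A,C}; cost 1
[col 4] ANTW: children AW:{A,G}, NT:{A,C} ∩→ {A}; cost 0
[col 4] AHNTW: children ANTW:{A}, H:{A} ∩→ {A}; cost 0
[col 4] AFHNTW: children AHNTW:{A}, F:{C} ∪→ {A,C}; cost 1
per-site changes: [2, 3, 4, 4, 3]; total = 16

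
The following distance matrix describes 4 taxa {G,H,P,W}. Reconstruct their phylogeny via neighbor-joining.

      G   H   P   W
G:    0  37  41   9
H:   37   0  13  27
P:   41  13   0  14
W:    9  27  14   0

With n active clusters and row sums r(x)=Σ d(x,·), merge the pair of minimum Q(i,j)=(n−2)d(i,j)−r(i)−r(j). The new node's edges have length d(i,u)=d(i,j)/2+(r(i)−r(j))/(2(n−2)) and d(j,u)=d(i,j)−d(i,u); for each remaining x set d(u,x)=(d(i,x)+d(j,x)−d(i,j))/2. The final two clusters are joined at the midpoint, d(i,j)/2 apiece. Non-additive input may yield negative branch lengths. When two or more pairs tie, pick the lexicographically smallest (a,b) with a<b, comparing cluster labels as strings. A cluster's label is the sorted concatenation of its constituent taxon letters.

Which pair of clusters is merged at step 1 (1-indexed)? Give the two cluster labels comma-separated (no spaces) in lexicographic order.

G,W

iteration 1: select G,W (d=9, Q=-119); attach at lengths (55/4, -19/4); label the merged cluster GW
  updated: d(GW,H)=55/2, d(GW,P)=23
iteration 2: select GW,H (d=55/2, Q=-127/2); attach at lengths (75/4, 35/4); label the merged cluster GHW
  updated: d(GHW,P)=17/4
iteration 3: select GHW,P (d=17/4); attach at lengths (17/8, 17/8); label the merged cluster GHPW
final tree: (((G:55/4,W:-19/4):75/4,H:35/4):17/8,P:17/8)
total length: 163/4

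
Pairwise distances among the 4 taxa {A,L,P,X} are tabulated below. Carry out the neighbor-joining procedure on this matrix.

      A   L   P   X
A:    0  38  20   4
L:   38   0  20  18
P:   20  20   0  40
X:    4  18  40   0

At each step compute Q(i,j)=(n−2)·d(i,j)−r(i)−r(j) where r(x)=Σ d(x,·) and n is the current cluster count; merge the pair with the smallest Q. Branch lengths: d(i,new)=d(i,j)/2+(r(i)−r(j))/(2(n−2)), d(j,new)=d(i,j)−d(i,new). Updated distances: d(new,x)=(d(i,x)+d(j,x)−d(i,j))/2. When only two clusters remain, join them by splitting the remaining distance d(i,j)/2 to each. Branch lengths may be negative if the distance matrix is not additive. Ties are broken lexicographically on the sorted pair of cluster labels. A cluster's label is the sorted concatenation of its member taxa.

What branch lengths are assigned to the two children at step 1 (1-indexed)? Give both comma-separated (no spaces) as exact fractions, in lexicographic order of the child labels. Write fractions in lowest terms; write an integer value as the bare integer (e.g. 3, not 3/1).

step 1: merge (A,X) at d=4, Q=-116; branch lengths A→2, X→2; new cluster AX
  updated: d(AX,L)=26, d(AX,P)=28
step 2: merge (AX,L) at d=26, Q=-74; branch lengths AX→17, L→9; new cluster ALX
  updated: d(ALX,P)=11
step 3: merge (ALX,P) at d=11; branch lengths ALX→11/2, P→11/2; new cluster ALPX
final tree: (((A:2,X:2):17,L:9):11/2,P:11/2)
total length: 41

2,2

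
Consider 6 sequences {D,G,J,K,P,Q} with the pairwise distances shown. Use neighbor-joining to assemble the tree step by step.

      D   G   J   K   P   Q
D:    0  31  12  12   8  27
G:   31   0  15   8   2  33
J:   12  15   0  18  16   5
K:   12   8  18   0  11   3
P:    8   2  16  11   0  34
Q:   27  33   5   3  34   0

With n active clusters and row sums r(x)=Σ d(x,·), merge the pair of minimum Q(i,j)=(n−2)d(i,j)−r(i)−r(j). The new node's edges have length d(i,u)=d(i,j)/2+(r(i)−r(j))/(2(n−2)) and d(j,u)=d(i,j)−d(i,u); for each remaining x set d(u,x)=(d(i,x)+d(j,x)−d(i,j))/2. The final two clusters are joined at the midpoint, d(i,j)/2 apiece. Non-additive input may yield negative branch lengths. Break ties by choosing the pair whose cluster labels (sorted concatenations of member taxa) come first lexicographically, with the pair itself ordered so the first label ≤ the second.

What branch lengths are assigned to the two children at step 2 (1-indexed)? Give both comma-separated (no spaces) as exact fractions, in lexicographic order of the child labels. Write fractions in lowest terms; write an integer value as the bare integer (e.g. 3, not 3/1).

-1/2,11/2

iteration 1: select G,P (d=2, Q=-152); attach at lengths (13/4, -5/4); label the merged cluster GP
  updated: d(D,GP)=37/2, d(GP,J)=29/2, d(GP,K)=17/2, d(GP,Q)=65/2
iteration 2: select J,Q (d=5, Q=-102); attach at lengths (-1/2, 11/2); label the merged cluster JQ
  updated: d(D,JQ)=17, d(GP,JQ)=21, d(JQ,K)=8
iteration 3: select D,JQ (d=17, Q=-119/2); attach at lengths (71/8, 65/8); label the merged cluster DJQ
  updated: d(DJQ,GP)=45/4, d(DJQ,K)=3/2
iteration 4: select DJQ,GP (d=45/4, Q=-85/4); attach at lengths (17/8, 73/8); label the merged cluster DGJPQ
  updated: d(DGJPQ,K)=-5/8
iteration 5: select DGJPQ,K (d=-5/8); attach at lengths (-5/16, -5/16); label the merged cluster DGJKPQ
final tree: (((D:71/8,(J:-1/2,Q:11/2):65/8):17/8,(G:13/4,P:-5/4):73/8):-5/16,K:-5/16)
total length: 277/8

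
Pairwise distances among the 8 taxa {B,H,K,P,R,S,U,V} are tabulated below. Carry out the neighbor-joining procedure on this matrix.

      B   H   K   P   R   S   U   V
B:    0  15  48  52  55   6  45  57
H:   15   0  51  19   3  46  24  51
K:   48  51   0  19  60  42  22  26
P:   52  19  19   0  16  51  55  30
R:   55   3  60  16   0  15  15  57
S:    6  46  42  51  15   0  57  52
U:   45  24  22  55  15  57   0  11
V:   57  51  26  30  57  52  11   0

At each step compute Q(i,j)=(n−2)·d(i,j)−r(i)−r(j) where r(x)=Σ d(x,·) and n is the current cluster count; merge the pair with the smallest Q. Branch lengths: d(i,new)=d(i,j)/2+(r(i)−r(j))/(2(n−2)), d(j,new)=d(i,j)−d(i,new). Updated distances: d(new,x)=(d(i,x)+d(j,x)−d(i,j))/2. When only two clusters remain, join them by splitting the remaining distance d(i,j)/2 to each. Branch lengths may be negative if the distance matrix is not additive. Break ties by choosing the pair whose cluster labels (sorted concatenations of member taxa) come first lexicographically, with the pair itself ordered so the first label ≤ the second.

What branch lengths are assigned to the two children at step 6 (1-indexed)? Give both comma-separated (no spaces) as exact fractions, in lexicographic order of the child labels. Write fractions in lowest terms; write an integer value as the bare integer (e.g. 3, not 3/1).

91/16,9/32

iteration 1: select B,S (d=6, Q=-511); attach at lengths (15/4, 9/4); label the merged cluster BS
  updated: d(BS,H)=55/2, d(BS,K)=42, d(BS,P)=97/2, d(BS,R)=32, d(BS,U)=48, d(BS,V)=103/2
iteration 2: select U,V (d=11, Q=-693/2); attach at lengths (7/20, 213/20); label the merged cluster UV
  updated: d(BS,UV)=177/4, d(H,UV)=32, d(K,UV)=37/2, d(P,UV)=37, d(R,UV)=61/2
iteration 3: select K,UV (d=37/2, Q=-1115/4); attach at lengths (409/32, 183/32); label the merged cluster KUV
  updated: d(BS,KUV)=271/8, d(H,KUV)=129/4, d(KUV,P)=75/4, d(KUV,R)=36
iteration 4: select KUV,P (d=75/4, Q=-1335/8); attach at lengths (599/48, 301/48); label the merged cluster KPUV
  updated: d(BS,KPUV)=509/16, d(H,KPUV)=65/4, d(KPUV,R)=133/8
iteration 5: select BS,KPUV (d=509/16, Q=-739/8); attach at lengths (361/16, 37/4); label the merged cluster BKPSUV
  updated: d(BKPSUV,H)=191/32, d(BKPSUV,R)=269/32
iteration 6: select BKPSUV,H (d=191/32, Q=-139/8); attach at lengths (91/16, 9/32); label the merged cluster BHKPSUV
  updated: d(BHKPSUV,R)=87/32
iteration 7: select BHKPSUV,R (d=87/32); attach at lengths (87/64, 87/64); label the merged cluster BHKPRSUV
final tree: ((((B:15/4,S:9/4):361/16,((K:409/32,(U:7/20,V:213/20):183/32):599/48,P:301/48):37/4):91/16,H:9/32):87/64,R:87/64)
total length: 379/4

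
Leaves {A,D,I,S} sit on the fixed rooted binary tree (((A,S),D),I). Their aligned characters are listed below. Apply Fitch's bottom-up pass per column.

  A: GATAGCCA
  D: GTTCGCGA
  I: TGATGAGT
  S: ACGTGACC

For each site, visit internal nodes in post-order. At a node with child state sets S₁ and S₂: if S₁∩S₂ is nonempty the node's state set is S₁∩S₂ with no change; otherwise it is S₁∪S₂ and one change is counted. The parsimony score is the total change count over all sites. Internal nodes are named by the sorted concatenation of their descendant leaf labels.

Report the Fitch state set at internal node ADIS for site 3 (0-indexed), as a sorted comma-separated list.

T

AS@0: {G} ∪ {A} = {A,G} (union, +1)
ADS@0: {A,G} ∩ {G} = {G} (intersection, +0)
ADIS@0: {G} ∪ {T} = {G,T} (union, +1)
AS@1: {A} ∪ {C} = {A,C} (union, +1)
ADS@1: {A,C} ∪ {T} = {A,C,T} (union, +1)
ADIS@1: {A,C,T} ∪ {G} = {A,C,G,T} (union, +1)
AS@2: {T} ∪ {G} = {G,T} (union, +1)
ADS@2: {G,T} ∩ {T} = {T} (intersection, +0)
ADIS@2: {T} ∪ {A} = {A,T} (union, +1)
AS@3: {A} ∪ {T} = {A,T} (union, +1)
ADS@3: {A,T} ∪ {C} = {A,C,T} (union, +1)
ADIS@3: {A,C,T} ∩ {T} = {T} (intersection, +0)
AS@4: {G} ∩ {G} = {G} (intersection, +0)
ADS@4: {G} ∩ {G} = {G} (intersection, +0)
ADIS@4: {G} ∩ {G} = {G} (intersection, +0)
AS@5: {C} ∪ {A} = {A,C} (union, +1)
ADS@5: {A,C} ∩ {C} = {C} (intersection, +0)
ADIS@5: {C} ∪ {A} = {A,C} (union, +1)
AS@6: {C} ∩ {C} = {C} (intersection, +0)
ADS@6: {C} ∪ {G} = {C,G} (union, +1)
ADIS@6: {C,G} ∩ {G} = {G} (intersection, +0)
AS@7: {A} ∪ {C} = {A,C} (union, +1)
ADS@7: {A,C} ∩ {A} = {A} (intersection, +0)
ADIS@7: {A} ∪ {T} = {A,T} (union, +1)
per-site changes: [2, 3, 2, 2, 0, 2, 1, 2]; total = 14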